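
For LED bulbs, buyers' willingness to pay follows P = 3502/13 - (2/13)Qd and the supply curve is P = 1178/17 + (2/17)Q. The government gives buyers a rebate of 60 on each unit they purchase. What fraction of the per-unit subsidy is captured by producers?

Pre-subsidy: 3502/13 - (2/13)Q = 1178/17 + (2/17)Q gives Q* = 737 and P* = 156.
With the rebate, buyers effectively pay Pb = Ps − 60, where Ps is the price sellers receive.
On the curves, Pb = 3502/13 - (2/13)Q and Ps = 1178/17 + (2/17)Q; the wedge Ps − Pb = 60 gives 1178/17 + (2/17)Q − (3502/13 - (2/13)Q) = 60, so Q' = 958.
Then Pb = 3502/13 − (2/13)·958 = 122 and Ps = 1178/17 + (2/17)·958 = 182.
Buyers' price falls by P* − Pb = 156 − 122 = 34; sellers' price rises by Ps − P* = 182 − 156 = 26.
So producers capture 26/60 = 13/30 of each unit of subsidy.

Producer share = 13/30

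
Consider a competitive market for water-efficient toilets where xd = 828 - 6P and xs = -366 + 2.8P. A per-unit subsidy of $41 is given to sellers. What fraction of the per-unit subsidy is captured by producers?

Producer share = 15/22

Pre-subsidy: 828 - 6P = -366 + 2.8P gives P* = 2985/22, x* = 153/11.
With the subsidy, sellers receive Ps = Pb + 41 for each unit, where Pb is the price buyers pay.
Supply in terms of Pb becomes xs = -366 + 2.8(Pb + 41) = -251.2 + 2.8Pb. Setting this equal to demand: 828 - 6Pb = -251.2 + 2.8Pb, so Pb = 1349/11.
Sellers receive Ps = 1349/11 + 41 = 1800/11; x' = 828 − 6·(1349/11) = 1014/11.
Buyers' price falls by P* − Pb = 2985/22 − 1349/11 = 287/22; sellers' price rises by Ps − P* = 1800/11 − 2985/22 = 615/22.
So producers capture (615/22)/41 = 15/22 of each unit of subsidy.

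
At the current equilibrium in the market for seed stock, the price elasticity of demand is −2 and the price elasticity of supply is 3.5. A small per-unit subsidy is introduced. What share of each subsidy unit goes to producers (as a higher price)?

For a small subsidy around the equilibrium, the benefit split depends on the relative slopes, which at a point are proportional to the elasticities.
Buyer share = εs/(εs + |εd|) = 3.5/(3.5 + 2) = 7/11; seller share = |εd|/(εs + |εd|) = 4/11.
So producers capture 4/11 of the subsidy.

Producer share = 4/11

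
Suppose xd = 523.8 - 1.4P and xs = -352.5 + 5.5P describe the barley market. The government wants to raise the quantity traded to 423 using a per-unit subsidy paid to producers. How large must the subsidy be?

At x = 423, invert demand for the buyer price: Pb = (523.8 − 423)/1.4 = 72; invert supply for the seller price: Ps = (423 − (-352.5))/5.5 = 141.
The subsidy must fill the gap: s = Ps − Pb = 141 − 72 = 69.

Required subsidy s = 69 per unit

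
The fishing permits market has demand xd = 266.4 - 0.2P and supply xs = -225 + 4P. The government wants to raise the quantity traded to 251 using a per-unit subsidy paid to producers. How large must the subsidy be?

At x = 251, invert demand for the buyer price: Pb = (266.4 − 251)/0.2 = 77; invert supply for the seller price: Ps = (251 − (-225))/4 = 119.
The subsidy must fill the gap: s = Ps − Pb = 119 − 77 = 42.

Required subsidy s = 42 per unit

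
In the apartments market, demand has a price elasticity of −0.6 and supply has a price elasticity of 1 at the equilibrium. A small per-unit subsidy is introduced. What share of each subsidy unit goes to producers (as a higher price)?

For a small subsidy around the equilibrium, the benefit split depends on the relative slopes, which at a point are proportional to the elasticities.
Buyer share = εs/(εs + |εd|) = 1/(1 + 0.6) = 0.625; seller share = |εd|/(εs + |εd|) = 0.375.
So producers capture 0.375 of the subsidy.

Producer share = 0.375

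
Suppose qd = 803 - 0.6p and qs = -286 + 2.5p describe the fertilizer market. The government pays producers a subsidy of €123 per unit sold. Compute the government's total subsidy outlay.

Government cost = 2485092/31

Pre-subsidy: 803 - 0.6p = -286 + 2.5p gives p* = 10890/31, q* = 18359/31.
With the subsidy, sellers receive ps = pb + 123 for each unit, where pb is the price buyers pay.
Supply in terms of pb becomes qs = -286 + 2.5(pb + 123) = 21.5 + 2.5pb. Setting this equal to demand: 803 - 0.6pb = 21.5 + 2.5pb, so pb = 7815/31.
Sellers receive ps = 7815/31 + 123 = 11628/31; q' = 803 − 0.6·(7815/31) = 20204/31.
Government outlay = subsidy × quantity = 123 × 20204/31 = 2485092/31.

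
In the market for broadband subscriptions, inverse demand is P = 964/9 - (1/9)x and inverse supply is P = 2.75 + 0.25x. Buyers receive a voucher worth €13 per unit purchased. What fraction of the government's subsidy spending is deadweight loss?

Pre-subsidy: 964/9 - (1/9)x = 2.75 + 0.25x gives x* = 289 and P* = 75.
With the rebate, buyers effectively pay Pb = Ps − 13, where Ps is the price sellers receive.
On the curves, Pb = 964/9 - (1/9)x and Ps = 2.75 + 0.25x; the wedge Ps − Pb = 13 gives 2.75 + 0.25x − (964/9 - (1/9)x) = 13, so x' = 325.
Then Pb = 964/9 − (1/9)·325 = 71 and Ps = 2.75 + 0.25·325 = 84.
ΔCS = ½(289 + 325)(75 − 71) = 1228; ΔPS = ½(289 + 325)(84 − 75) = 2763.
Government spending = 13 × 325 = 4225.
DWL = ½ × 13 × (325 − 289) = 234; fraction = 234 / 4225 = 18/325.

DWL / government spending = 18/325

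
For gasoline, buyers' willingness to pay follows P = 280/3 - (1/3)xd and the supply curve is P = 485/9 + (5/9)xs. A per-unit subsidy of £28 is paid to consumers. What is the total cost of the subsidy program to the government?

Pre-subsidy: 280/3 - (1/3)x = 485/9 + (5/9)x gives x* = 44.375 and P* = 1885/24.
With the rebate, buyers effectively pay Pb = Ps − 28, where Ps is the price sellers receive.
On the curves, Pb = 280/3 - (1/3)x and Ps = 485/9 + (5/9)x; the wedge Ps − Pb = 28 gives 485/9 + (5/9)x − (280/3 - (1/3)x) = 28, so x' = 75.875.
Then Pb = 280/3 − (1/3)·75.875 = 1633/24 and Ps = 485/9 + (5/9)·75.875 = 2305/24.
Government outlay = subsidy × quantity = 28 × 75.875 = 2124.5.

Government cost = £2124.5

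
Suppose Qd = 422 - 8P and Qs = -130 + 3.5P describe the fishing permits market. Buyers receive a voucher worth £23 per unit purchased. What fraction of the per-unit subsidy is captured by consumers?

Pre-subsidy: 422 - 8P = -130 + 3.5P gives P* = 48, Q* = 38.
With the rebate, buyers effectively pay Pb = Ps − 23, where Ps is the price sellers receive.
Demand in terms of Ps becomes Qd = 422 − 8(Ps − 23) = 606 - 8Ps. Setting this equal to supply: 606 - 8Ps = -130 + 3.5Ps, so Ps = 64.
Buyers pay Pb = 64 − 23 = 41; Q' = -130 + 3.5·64 = 94.
Buyers' price falls by P* − Pb = 48 − 41 = 7; sellers' price rises by Ps − P* = 64 − 48 = 16.
So consumers capture 7/23 = 7/23 of each unit of subsidy.

Consumer share = 7/23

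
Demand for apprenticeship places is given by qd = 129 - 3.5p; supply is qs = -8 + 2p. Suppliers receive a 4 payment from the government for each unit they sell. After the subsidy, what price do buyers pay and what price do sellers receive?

Buyers pay 258/11; sellers receive 302/11

Pre-subsidy: 129 - 3.5p = -8 + 2p gives p* = 274/11, q* = 460/11.
With the subsidy, sellers receive ps = pb + 4 for each unit, where pb is the price buyers pay.
Supply in terms of pb becomes qs = -8 + 2(pb + 4) = 0 + 2pb. Setting this equal to demand: 129 - 3.5pb = 0 + 2pb, so pb = 258/11.
Sellers receive ps = 258/11 + 4 = 302/11; q' = 129 − 3.5·(258/11) = 516/11.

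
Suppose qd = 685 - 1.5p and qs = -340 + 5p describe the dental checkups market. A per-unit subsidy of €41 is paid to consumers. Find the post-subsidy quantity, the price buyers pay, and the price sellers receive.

Pre-subsidy: 685 - 1.5p = -340 + 5p gives p* = 2050/13, q* = 5830/13.
With the rebate, buyers effectively pay pb = ps − 41, where ps is the price sellers receive.
Demand in terms of ps becomes qd = 685 − 1.5(ps − 41) = 746.5 - 1.5ps. Setting this equal to supply: 746.5 - 1.5ps = -340 + 5ps, so ps = 2173/13.
Buyers pay pb = 2173/13 − 41 = 1640/13; q' = -340 + 5·(2173/13) = 6445/13.

q' = 6445/13; buyers pay 1640/13; sellers receive 2173/13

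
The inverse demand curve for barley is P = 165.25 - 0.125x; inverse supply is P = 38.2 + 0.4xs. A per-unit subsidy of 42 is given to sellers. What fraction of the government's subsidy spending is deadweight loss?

Pre-subsidy: 165.25 - 0.125x = 38.2 + 0.4x gives x* = 242 and P* = 135.
With the subsidy, sellers receive Ps = Pb + 42 for each unit, where Pb is the price buyers pay.
On the curves, Pb = 165.25 - 0.125x and Ps = 38.2 + 0.4x; the wedge Ps − Pb = 42 gives 38.2 + 0.4x − (165.25 - 0.125x) = 42, so x' = 322.
Then Pb = 165.25 − 0.125·322 = 125 and Ps = 38.2 + 0.4·322 = 167.
ΔCS = ½(242 + 322)(135 − 125) = 2820; ΔPS = ½(242 + 322)(167 − 135) = 9024.
Government spending = 42 × 322 = 13524.
DWL = ½ × 42 × (322 − 242) = 1680; fraction = 1680 / 13524 = 20/161.

DWL / government spending = 20/161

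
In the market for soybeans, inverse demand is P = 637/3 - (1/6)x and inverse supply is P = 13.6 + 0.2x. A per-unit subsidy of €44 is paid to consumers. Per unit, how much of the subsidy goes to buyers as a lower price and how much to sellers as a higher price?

Buyers gain €20 per unit; sellers gain €24 per unit

Pre-subsidy: 637/3 - (1/6)x = 13.6 + 0.2x gives x* = 542 and P* = 122.
With the rebate, buyers effectively pay Pb = Ps − 44, where Ps is the price sellers receive.
On the curves, Pb = 637/3 - (1/6)x and Ps = 13.6 + 0.2x; the wedge Ps − Pb = 44 gives 13.6 + 0.2x − (637/3 - (1/6)x) = 44, so x' = 662.
Then Pb = 637/3 − (1/6)·662 = 102 and Ps = 13.6 + 0.2·662 = 146.
Buyers' price falls by P* − Pb = 122 − 102 = 20; sellers' price rises by Ps − P* = 146 − 122 = 24.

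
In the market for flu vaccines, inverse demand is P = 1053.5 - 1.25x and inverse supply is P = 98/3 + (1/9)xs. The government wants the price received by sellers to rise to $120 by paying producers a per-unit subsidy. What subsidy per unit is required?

Required subsidy s = $49 per unit

At a seller price of 120, quantity supplied is -294 + 9·120 = 786.
Buyers absorb 786 only when they pay Pb = 1053.5 − 1.25·786 = 71.
s = Ps − Pb = 120 − 71 = 49.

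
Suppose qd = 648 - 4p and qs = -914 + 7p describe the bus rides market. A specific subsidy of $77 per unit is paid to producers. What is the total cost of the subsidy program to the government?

Government cost = $21252

Pre-subsidy: 648 - 4p = -914 + 7p gives p* = 142, q* = 80.
With the subsidy, sellers receive ps = pb + 77 for each unit, where pb is the price buyers pay.
Supply in terms of pb becomes qs = -914 + 7(pb + 77) = -375 + 7pb. Setting this equal to demand: 648 - 4pb = -375 + 7pb, so pb = 93.
Sellers receive ps = 93 + 77 = 170; q' = 648 − 4·93 = 276.
Government outlay = subsidy × quantity = 77 × 276 = 21252.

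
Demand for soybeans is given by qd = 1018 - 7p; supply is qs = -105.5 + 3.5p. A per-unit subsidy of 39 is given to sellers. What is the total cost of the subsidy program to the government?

Government cost = 14040

Pre-subsidy: 1018 - 7p = -105.5 + 3.5p gives p* = 107, q* = 269.
With the subsidy, sellers receive ps = pb + 39 for each unit, where pb is the price buyers pay.
Supply in terms of pb becomes qs = -105.5 + 3.5(pb + 39) = 31 + 3.5pb. Setting this equal to demand: 1018 - 7pb = 31 + 3.5pb, so pb = 94.
Sellers receive ps = 94 + 39 = 133; q' = 1018 − 7·94 = 360.
Government outlay = subsidy × quantity = 39 × 360 = 14040.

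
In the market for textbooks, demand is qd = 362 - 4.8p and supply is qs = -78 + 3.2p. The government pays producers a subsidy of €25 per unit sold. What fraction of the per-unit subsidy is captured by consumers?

Pre-subsidy: 362 - 4.8p = -78 + 3.2p gives p* = 55, q* = 98.
With the subsidy, sellers receive ps = pb + 25 for each unit, where pb is the price buyers pay.
Supply in terms of pb becomes qs = -78 + 3.2(pb + 25) = 2 + 3.2pb. Setting this equal to demand: 362 - 4.8pb = 2 + 3.2pb, so pb = 45.
Sellers receive ps = 45 + 25 = 70; q' = 362 − 4.8·45 = 146.
Buyers' price falls by p* − pb = 55 − 45 = 10; sellers' price rises by ps − p* = 70 − 55 = 15.
So consumers capture 10/25 = 0.4 of each unit of subsidy.

Consumer share = 0.4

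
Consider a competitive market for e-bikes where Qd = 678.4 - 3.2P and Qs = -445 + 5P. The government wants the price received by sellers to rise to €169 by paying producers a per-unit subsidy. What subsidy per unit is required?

At a seller price of 169, quantity supplied is -445 + 5·169 = 400.
Buyers absorb 400 only when they pay Pb with 678.4 − 3.2·Pb = 400, i.e. Pb = 87.
s = Ps − Pb = 169 − 87 = 82.

Required subsidy s = €82 per unit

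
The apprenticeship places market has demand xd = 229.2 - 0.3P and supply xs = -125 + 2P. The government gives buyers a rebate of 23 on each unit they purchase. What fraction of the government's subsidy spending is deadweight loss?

DWL / government spending = 1/63

Pre-subsidy: 229.2 - 0.3P = -125 + 2P gives P* = 154, x* = 183.
With the rebate, buyers effectively pay Pb = Ps − 23, where Ps is the price sellers receive.
Demand in terms of Ps becomes xd = 229.2 − 0.3(Ps − 23) = 236.1 - 0.3Ps. Setting this equal to supply: 236.1 - 0.3Ps = -125 + 2Ps, so Ps = 157.
Buyers pay Pb = 157 − 23 = 134; x' = -125 + 2·157 = 189.
ΔCS = ½(183 + 189)(154 − 134) = 3720; ΔPS = ½(183 + 189)(157 − 154) = 558.
Government spending = 23 × 189 = 4347.
DWL = ½ × 23 × (189 − 183) = 69; fraction = 69 / 4347 = 1/63.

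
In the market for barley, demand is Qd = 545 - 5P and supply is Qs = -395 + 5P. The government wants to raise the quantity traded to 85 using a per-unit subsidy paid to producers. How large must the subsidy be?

Required subsidy s = 4 per unit

At Q = 85, invert demand for the buyer price: Pb = (545 − 85)/5 = 92; invert supply for the seller price: Ps = (85 − (-395))/5 = 96.
The subsidy must fill the gap: s = Ps − Pb = 96 − 92 = 4.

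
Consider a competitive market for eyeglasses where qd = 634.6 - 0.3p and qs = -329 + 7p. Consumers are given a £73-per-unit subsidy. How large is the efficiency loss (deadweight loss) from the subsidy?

Pre-subsidy: 634.6 - 0.3p = -329 + 7p gives p* = 132, q* = 595.
With the rebate, buyers effectively pay pb = ps − 73, where ps is the price sellers receive.
Demand in terms of ps becomes qd = 634.6 − 0.3(ps − 73) = 656.5 - 0.3ps. Setting this equal to supply: 656.5 - 0.3ps = -329 + 7ps, so ps = 135.
Buyers pay pb = 135 − 73 = 62; q' = -329 + 7·135 = 616.
The subsidy expands output by 616 − 595 = 21 past the efficient level; on those units the gap between marginal cost and willingness to pay runs from 0 up to 73.
DWL = ½ × 73 × 21 = 766.5.

Deadweight loss = £766.5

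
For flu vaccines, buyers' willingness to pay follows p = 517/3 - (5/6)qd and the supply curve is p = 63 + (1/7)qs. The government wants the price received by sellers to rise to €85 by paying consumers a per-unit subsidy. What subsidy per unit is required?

At a seller price of 85, quantity supplied is -441 + 7·85 = 154.
Buyers absorb 154 only when they pay pb = 517/3 − (5/6)·154 = 44.
s = ps − pb = 85 − 44 = 41.

Required subsidy s = €41 per unit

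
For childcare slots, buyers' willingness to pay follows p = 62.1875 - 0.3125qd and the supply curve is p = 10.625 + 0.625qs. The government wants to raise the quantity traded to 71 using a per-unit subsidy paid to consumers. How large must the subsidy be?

Required subsidy s = 15 per unit

At q = 71, from the demand curve buyers pay pb = 62.1875 − 0.3125·71 = 40; from the supply curve sellers need ps = 10.625 + 0.625·71 = 55.
The subsidy must fill the gap: s = ps − pb = 55 − 40 = 15.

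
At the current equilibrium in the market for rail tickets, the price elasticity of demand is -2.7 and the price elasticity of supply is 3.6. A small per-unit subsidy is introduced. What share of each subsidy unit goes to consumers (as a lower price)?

Consumer share = 4/7

For a small subsidy around the equilibrium, the benefit split depends on the relative slopes, which at a point are proportional to the elasticities.
Buyer share = εs/(εs + |εd|) = 3.6/(3.6 + 2.7) = 4/7; seller share = |εd|/(εs + |εd|) = 3/7.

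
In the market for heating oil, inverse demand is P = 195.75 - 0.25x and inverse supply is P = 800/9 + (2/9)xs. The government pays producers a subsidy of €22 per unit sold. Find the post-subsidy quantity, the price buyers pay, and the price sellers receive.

x' = 4639/17; buyers pay 2168/17; sellers receive 2542/17

Pre-subsidy: 195.75 - 0.25x = 800/9 + (2/9)x gives x* = 3847/17 and P* = 2366/17.
With the subsidy, sellers receive Ps = Pb + 22 for each unit, where Pb is the price buyers pay.
On the curves, Pb = 195.75 - 0.25x and Ps = 800/9 + (2/9)x; the wedge Ps − Pb = 22 gives 800/9 + (2/9)x − (195.75 - 0.25x) = 22, so x' = 4639/17.
Then Pb = 195.75 − 0.25·(4639/17) = 2168/17 and Ps = 800/9 + (2/9)·(4639/17) = 2542/17.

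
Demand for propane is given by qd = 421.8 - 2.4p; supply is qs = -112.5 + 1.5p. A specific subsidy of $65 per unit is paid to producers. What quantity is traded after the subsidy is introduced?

q' = 153

Pre-subsidy: 421.8 - 2.4p = -112.5 + 1.5p gives p* = 137, q* = 93.
With the subsidy, sellers receive ps = pb + 65 for each unit, where pb is the price buyers pay.
Supply in terms of pb becomes qs = -112.5 + 1.5(pb + 65) = -15 + 1.5pb. Setting this equal to demand: 421.8 - 2.4pb = -15 + 1.5pb, so pb = 112.
Sellers receive ps = 112 + 65 = 177; q' = 421.8 − 2.4·112 = 153.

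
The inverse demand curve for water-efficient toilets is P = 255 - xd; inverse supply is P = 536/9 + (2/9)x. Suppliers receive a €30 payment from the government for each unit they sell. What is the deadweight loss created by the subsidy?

Deadweight loss = 4050/11

Pre-subsidy: 255 - x = 536/9 + (2/9)x gives x* = 1759/11 and P* = 1046/11.
With the subsidy, sellers receive Ps = Pb + 30 for each unit, where Pb is the price buyers pay.
On the curves, Pb = 255 - x and Ps = 536/9 + (2/9)x; the wedge Ps − Pb = 30 gives 536/9 + (2/9)x − (255 - x) = 30, so x' = 2029/11.
Then Pb = 255 − 1·(2029/11) = 776/11 and Ps = 536/9 + (2/9)·(2029/11) = 1106/11.
The subsidy expands output by 2029/11 − 1759/11 = 270/11 past the efficient level; on those units the gap between marginal cost and willingness to pay runs from 0 up to 30.
DWL = ½ × 30 × 270/11 = 4050/11.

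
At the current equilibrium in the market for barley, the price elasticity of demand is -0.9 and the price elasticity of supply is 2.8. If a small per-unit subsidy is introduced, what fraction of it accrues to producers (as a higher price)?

Producer share = 9/37

For a small subsidy around the equilibrium, the benefit split depends on the relative slopes, which at a point are proportional to the elasticities.
Buyer share = εs/(εs + |εd|) = 2.8/(2.8 + 0.9) = 28/37; seller share = |εd|/(εs + |εd|) = 9/37.
So producers capture 9/37 of the subsidy.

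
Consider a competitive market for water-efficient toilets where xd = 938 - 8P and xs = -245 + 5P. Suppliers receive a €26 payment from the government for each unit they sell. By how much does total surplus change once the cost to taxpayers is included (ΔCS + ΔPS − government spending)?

Pre-subsidy: 938 - 8P = -245 + 5P gives P* = 91, x* = 210.
With the subsidy, sellers receive Ps = Pb + 26 for each unit, where Pb is the price buyers pay.
Supply in terms of Pb becomes xs = -245 + 5(Pb + 26) = -115 + 5Pb. Setting this equal to demand: 938 - 8Pb = -115 + 5Pb, so Pb = 81.
Sellers receive Ps = 81 + 26 = 107; x' = 938 − 8·81 = 290.
ΔCS = ½(210 + 290)(91 − 81) = 2500; ΔPS = ½(210 + 290)(107 − 91) = 4000.
Government spending = 26 × 290 = 7540.
Net change = 2500 + 4000 − 7540 = -1040. The loss equals the DWL triangle ½·26·80.

Net change in total surplus = -€1040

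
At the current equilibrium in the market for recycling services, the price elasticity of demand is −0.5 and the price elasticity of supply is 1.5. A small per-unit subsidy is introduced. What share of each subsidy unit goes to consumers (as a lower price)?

For a small subsidy around the equilibrium, the benefit split depends on the relative slopes, which at a point are proportional to the elasticities.
Buyer share = εs/(εs + |εd|) = 1.5/(1.5 + 0.5) = 0.75; seller share = |εd|/(εs + |εd|) = 0.25.

Consumer share = 0.75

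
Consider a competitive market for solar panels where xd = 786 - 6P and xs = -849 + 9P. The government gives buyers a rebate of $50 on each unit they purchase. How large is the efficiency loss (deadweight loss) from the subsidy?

Pre-subsidy: 786 - 6P = -849 + 9P gives P* = 109, x* = 132.
With the rebate, buyers effectively pay Pb = Ps − 50, where Ps is the price sellers receive.
Demand in terms of Ps becomes xd = 786 − 6(Ps − 50) = 1086 - 6Ps. Setting this equal to supply: 1086 - 6Ps = -849 + 9Ps, so Ps = 129.
Buyers pay Pb = 129 − 50 = 79; x' = -849 + 9·129 = 312.
The subsidy expands output by 312 − 132 = 180 past the efficient level; on those units the gap between marginal cost and willingness to pay runs from 0 up to 50.
DWL = ½ × 50 × 180 = 4500.

Deadweight loss = $4500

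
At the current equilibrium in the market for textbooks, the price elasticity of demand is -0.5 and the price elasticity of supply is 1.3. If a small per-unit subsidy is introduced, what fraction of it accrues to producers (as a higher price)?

For a small subsidy around the equilibrium, the benefit split depends on the relative slopes, which at a point are proportional to the elasticities.
Buyer share = εs/(εs + |εd|) = 1.3/(1.3 + 0.5) = 13/18; seller share = |εd|/(εs + |εd|) = 5/18.
So producers capture 5/18 of the subsidy.

Producer share = 5/18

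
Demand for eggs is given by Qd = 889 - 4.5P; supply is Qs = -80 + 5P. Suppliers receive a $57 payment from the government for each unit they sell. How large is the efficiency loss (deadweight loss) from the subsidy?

Deadweight loss = $3847.5

Pre-subsidy: 889 - 4.5P = -80 + 5P gives P* = 102, Q* = 430.
With the subsidy, sellers receive Ps = Pb + 57 for each unit, where Pb is the price buyers pay.
Supply in terms of Pb becomes Qs = -80 + 5(Pb + 57) = 205 + 5Pb. Setting this equal to demand: 889 - 4.5Pb = 205 + 5Pb, so Pb = 72.
Sellers receive Ps = 72 + 57 = 129; Q' = 889 − 4.5·72 = 565.
The subsidy expands output by 565 − 430 = 135 past the efficient level; on those units the gap between marginal cost and willingness to pay runs from 0 up to 57.
DWL = ½ × 57 × 135 = 3847.5.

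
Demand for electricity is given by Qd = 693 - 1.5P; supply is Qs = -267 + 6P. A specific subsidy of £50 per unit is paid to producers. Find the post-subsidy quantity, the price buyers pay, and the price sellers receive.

Q' = 561; buyers pay £88; sellers receive £138

Pre-subsidy: 693 - 1.5P = -267 + 6P gives P* = 128, Q* = 501.
With the subsidy, sellers receive Ps = Pb + 50 for each unit, where Pb is the price buyers pay.
Supply in terms of Pb becomes Qs = -267 + 6(Pb + 50) = 33 + 6Pb. Setting this equal to demand: 693 - 1.5Pb = 33 + 6Pb, so Pb = 88.
Sellers receive Ps = 88 + 50 = 138; Q' = 693 − 1.5·88 = 561.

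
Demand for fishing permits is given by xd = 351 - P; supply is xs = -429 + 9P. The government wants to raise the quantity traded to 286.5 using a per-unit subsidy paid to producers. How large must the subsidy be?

Required subsidy s = 15 per unit

At x = 286.5, invert demand for the buyer price: Pb = (351 − 286.5)/1 = 64.5; invert supply for the seller price: Ps = (286.5 − (-429))/9 = 79.5.
The subsidy must fill the gap: s = Ps − Pb = 79.5 − 64.5 = 15.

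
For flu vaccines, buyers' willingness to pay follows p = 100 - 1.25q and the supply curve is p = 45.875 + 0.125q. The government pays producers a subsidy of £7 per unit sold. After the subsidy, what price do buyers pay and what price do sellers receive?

Buyers pay 1955/44; sellers receive 2263/44

Pre-subsidy: 100 - 1.25q = 45.875 + 0.125q gives q* = 433/11 and p* = 2235/44.
With the subsidy, sellers receive ps = pb + 7 for each unit, where pb is the price buyers pay.
On the curves, pb = 100 - 1.25q and ps = 45.875 + 0.125q; the wedge ps − pb = 7 gives 45.875 + 0.125q − (100 - 1.25q) = 7, so q' = 489/11.
Then pb = 100 − 1.25·(489/11) = 1955/44 and ps = 45.875 + 0.125·(489/11) = 2263/44.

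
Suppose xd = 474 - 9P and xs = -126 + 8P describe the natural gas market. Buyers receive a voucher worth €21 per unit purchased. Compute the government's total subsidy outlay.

Government cost = 87570/17

Pre-subsidy: 474 - 9P = -126 + 8P gives P* = 600/17, x* = 2658/17.
With the rebate, buyers effectively pay Pb = Ps − 21, where Ps is the price sellers receive.
Demand in terms of Ps becomes xd = 474 − 9(Ps − 21) = 663 - 9Ps. Setting this equal to supply: 663 - 9Ps = -126 + 8Ps, so Ps = 789/17.
Buyers pay Pb = 789/17 − 21 = 432/17; x' = -126 + 8·(789/17) = 4170/17.
Government outlay = subsidy × quantity = 21 × 4170/17 = 87570/17.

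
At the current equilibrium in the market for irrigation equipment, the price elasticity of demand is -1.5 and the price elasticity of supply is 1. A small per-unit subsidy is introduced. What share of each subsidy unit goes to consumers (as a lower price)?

For a small subsidy around the equilibrium, the benefit split depends on the relative slopes, which at a point are proportional to the elasticities.
Buyer share = εs/(εs + |εd|) = 1/(1 + 1.5) = 0.4; seller share = |εd|/(εs + |εd|) = 0.6.

Consumer share = 0.4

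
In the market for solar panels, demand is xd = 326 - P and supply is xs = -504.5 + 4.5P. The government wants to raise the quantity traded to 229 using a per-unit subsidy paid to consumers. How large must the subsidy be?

Required subsidy s = 66 per unit

At x = 229, invert demand for the buyer price: Pb = (326 − 229)/1 = 97; invert supply for the seller price: Ps = (229 − (-504.5))/4.5 = 163.
The subsidy must fill the gap: s = Ps − Pb = 163 − 97 = 66.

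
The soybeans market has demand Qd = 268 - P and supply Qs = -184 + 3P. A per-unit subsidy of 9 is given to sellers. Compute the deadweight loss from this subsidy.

Pre-subsidy: 268 - P = -184 + 3P gives P* = 113, Q* = 155.
With the subsidy, sellers receive Ps = Pb + 9 for each unit, where Pb is the price buyers pay.
Supply in terms of Pb becomes Qs = -184 + 3(Pb + 9) = -157 + 3Pb. Setting this equal to demand: 268 - Pb = -157 + 3Pb, so Pb = 106.25.
Sellers receive Ps = 106.25 + 9 = 115.25; Q' = 268 − 1·106.25 = 161.75.
The subsidy expands output by 161.75 − 155 = 6.75 past the efficient level; on those units the gap between marginal cost and willingness to pay runs from 0 up to 9.
DWL = ½ × 9 × 6.75 = 30.375.

Deadweight loss = 30.375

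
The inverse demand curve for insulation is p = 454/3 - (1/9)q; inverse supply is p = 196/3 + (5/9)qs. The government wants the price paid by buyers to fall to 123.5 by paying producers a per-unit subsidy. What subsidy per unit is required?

Required subsidy s = 81 per unit

At a buyer price of 123.5, quantity demanded is 1362 − 9·123.5 = 250.5.
Sellers supply 250.5 only when they receive ps = 196/3 + (5/9)·250.5 = 204.5.
s = ps − pb = 204.5 − 123.5 = 81.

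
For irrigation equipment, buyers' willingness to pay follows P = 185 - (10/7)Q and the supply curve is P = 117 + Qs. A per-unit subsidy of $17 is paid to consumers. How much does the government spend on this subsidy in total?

Pre-subsidy: 185 - (10/7)Q = 117 + Q gives Q* = 28 and P* = 145.
With the rebate, buyers effectively pay Pb = Ps − 17, where Ps is the price sellers receive.
On the curves, Pb = 185 - (10/7)Q and Ps = 117 + Q; the wedge Ps − Pb = 17 gives 117 + Q − (185 - (10/7)Q) = 17, so Q' = 35.
Then Pb = 185 − (10/7)·35 = 135 and Ps = 117 + 1·35 = 152.
Government outlay = subsidy × quantity = 17 × 35 = 595.

Government cost = $595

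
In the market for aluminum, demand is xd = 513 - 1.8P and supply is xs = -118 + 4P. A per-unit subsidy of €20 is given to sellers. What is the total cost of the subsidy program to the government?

Government cost = €6840

Pre-subsidy: 513 - 1.8P = -118 + 4P gives P* = 3155/29, x* = 9198/29.
With the subsidy, sellers receive Ps = Pb + 20 for each unit, where Pb is the price buyers pay.
Supply in terms of Pb becomes xs = -118 + 4(Pb + 20) = -38 + 4Pb. Setting this equal to demand: 513 - 1.8Pb = -38 + 4Pb, so Pb = 95.
Sellers receive Ps = 95 + 20 = 115; x' = 513 − 1.8·95 = 342.
Government outlay = subsidy × quantity = 20 × 342 = 6840.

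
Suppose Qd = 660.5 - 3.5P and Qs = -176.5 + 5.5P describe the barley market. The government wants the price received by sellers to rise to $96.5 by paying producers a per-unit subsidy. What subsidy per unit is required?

Required subsidy s = $9 per unit

At a seller price of 96.5, quantity supplied is -176.5 + 5.5·96.5 = 354.25.
Buyers absorb 354.25 only when they pay Pb with 660.5 − 3.5·Pb = 354.25, i.e. Pb = 87.5.
s = Ps − Pb = 96.5 − 87.5 = 9.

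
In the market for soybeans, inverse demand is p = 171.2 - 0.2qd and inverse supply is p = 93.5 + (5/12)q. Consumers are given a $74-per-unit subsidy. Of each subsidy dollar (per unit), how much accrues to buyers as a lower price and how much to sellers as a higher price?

Buyers gain $24 per unit; sellers gain $50 per unit

Pre-subsidy: 171.2 - 0.2q = 93.5 + (5/12)q gives q* = 126 and p* = 146.
With the rebate, buyers effectively pay pb = ps − 74, where ps is the price sellers receive.
On the curves, pb = 171.2 - 0.2q and ps = 93.5 + (5/12)q; the wedge ps − pb = 74 gives 93.5 + (5/12)q − (171.2 - 0.2q) = 74, so q' = 246.
Then pb = 171.2 − 0.2·246 = 122 and ps = 93.5 + (5/12)·246 = 196.
Buyers' price falls by p* − pb = 146 − 122 = 24; sellers' price rises by ps − p* = 196 − 146 = 50.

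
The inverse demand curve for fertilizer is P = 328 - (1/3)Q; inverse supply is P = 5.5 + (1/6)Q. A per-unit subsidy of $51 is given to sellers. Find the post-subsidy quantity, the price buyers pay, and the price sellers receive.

Q' = 747; buyers pay $79; sellers receive $130

Pre-subsidy: 328 - (1/3)Q = 5.5 + (1/6)Q gives Q* = 645 and P* = 113.
With the subsidy, sellers receive Ps = Pb + 51 for each unit, where Pb is the price buyers pay.
On the curves, Pb = 328 - (1/3)Q and Ps = 5.5 + (1/6)Q; the wedge Ps − Pb = 51 gives 5.5 + (1/6)Q − (328 - (1/3)Q) = 51, so Q' = 747.
Then Pb = 328 − (1/3)·747 = 79 and Ps = 5.5 + (1/6)·747 = 130.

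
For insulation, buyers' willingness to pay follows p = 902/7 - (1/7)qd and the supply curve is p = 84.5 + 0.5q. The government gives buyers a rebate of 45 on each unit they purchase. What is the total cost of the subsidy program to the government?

Pre-subsidy: 902/7 - (1/7)q = 84.5 + 0.5q gives q* = 69 and p* = 119.
With the rebate, buyers effectively pay pb = ps − 45, where ps is the price sellers receive.
On the curves, pb = 902/7 - (1/7)q and ps = 84.5 + 0.5q; the wedge ps − pb = 45 gives 84.5 + 0.5q − (902/7 - (1/7)q) = 45, so q' = 139.
Then pb = 902/7 − (1/7)·139 = 109 and ps = 84.5 + 0.5·139 = 154.
Government outlay = subsidy × quantity = 45 × 139 = 6255.

Government cost = 6255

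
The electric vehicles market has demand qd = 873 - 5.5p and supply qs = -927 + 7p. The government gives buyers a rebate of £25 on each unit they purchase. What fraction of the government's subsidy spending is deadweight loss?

DWL / government spending = 77/316

Pre-subsidy: 873 - 5.5p = -927 + 7p gives p* = 144, q* = 81.
With the rebate, buyers effectively pay pb = ps − 25, where ps is the price sellers receive.
Demand in terms of ps becomes qd = 873 − 5.5(ps − 25) = 1010.5 - 5.5ps. Setting this equal to supply: 1010.5 - 5.5ps = -927 + 7ps, so ps = 155.
Buyers pay pb = 155 − 25 = 130; q' = -927 + 7·155 = 158.
ΔCS = ½(81 + 158)(144 − 130) = 1673; ΔPS = ½(81 + 158)(155 − 144) = 1314.5.
Government spending = 25 × 158 = 3950.
DWL = ½ × 25 × (158 − 81) = 962.5; fraction = 962.5 / 3950 = 77/316.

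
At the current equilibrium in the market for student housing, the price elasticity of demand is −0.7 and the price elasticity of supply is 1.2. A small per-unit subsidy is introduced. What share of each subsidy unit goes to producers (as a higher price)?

Producer share = 7/19

For a small subsidy around the equilibrium, the benefit split depends on the relative slopes, which at a point are proportional to the elasticities.
Buyer share = εs/(εs + |εd|) = 1.2/(1.2 + 0.7) = 12/19; seller share = |εd|/(εs + |εd|) = 7/19.
So producers capture 7/19 of the subsidy.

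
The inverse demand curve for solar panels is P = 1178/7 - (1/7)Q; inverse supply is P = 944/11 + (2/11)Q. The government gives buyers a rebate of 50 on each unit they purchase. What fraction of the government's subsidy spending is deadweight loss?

Pre-subsidy: 1178/7 - (1/7)Q = 944/11 + (2/11)Q gives Q* = 254 and P* = 132.
With the rebate, buyers effectively pay Pb = Ps − 50, where Ps is the price sellers receive.
On the curves, Pb = 1178/7 - (1/7)Q and Ps = 944/11 + (2/11)Q; the wedge Ps − Pb = 50 gives 944/11 + (2/11)Q − (1178/7 - (1/7)Q) = 50, so Q' = 408.
Then Pb = 1178/7 − (1/7)·408 = 110 and Ps = 944/11 + (2/11)·408 = 160.
ΔCS = ½(254 + 408)(132 − 110) = 7282; ΔPS = ½(254 + 408)(160 − 132) = 9268.
Government spending = 50 × 408 = 20400.
DWL = ½ × 50 × (408 − 254) = 3850; fraction = 3850 / 20400 = 77/408.

DWL / government spending = 77/408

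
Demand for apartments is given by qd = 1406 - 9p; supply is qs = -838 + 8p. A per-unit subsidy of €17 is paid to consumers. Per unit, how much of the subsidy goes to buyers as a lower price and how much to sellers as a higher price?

Pre-subsidy: 1406 - 9p = -838 + 8p gives p* = 132, q* = 218.
With the rebate, buyers effectively pay pb = ps − 17, where ps is the price sellers receive.
Demand in terms of ps becomes qd = 1406 − 9(ps − 17) = 1559 - 9ps. Setting this equal to supply: 1559 - 9ps = -838 + 8ps, so ps = 141.
Buyers pay pb = 141 − 17 = 124; q' = -838 + 8·141 = 290.
Buyers' price falls by p* − pb = 132 − 124 = 8; sellers' price rises by ps − p* = 141 − 132 = 9.

Buyers gain €8 per unit; sellers gain €9 per unit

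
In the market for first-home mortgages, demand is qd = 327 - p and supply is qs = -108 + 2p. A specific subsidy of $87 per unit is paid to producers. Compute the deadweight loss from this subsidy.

Deadweight loss = $2523

Pre-subsidy: 327 - p = -108 + 2p gives p* = 145, q* = 182.
With the subsidy, sellers receive ps = pb + 87 for each unit, where pb is the price buyers pay.
Supply in terms of pb becomes qs = -108 + 2(pb + 87) = 66 + 2pb. Setting this equal to demand: 327 - pb = 66 + 2pb, so pb = 87.
Sellers receive ps = 87 + 87 = 174; q' = 327 − 1·87 = 240.
The subsidy expands output by 240 − 182 = 58 past the efficient level; on those units the gap between marginal cost and willingness to pay runs from 0 up to 87.
DWL = ½ × 87 × 58 = 2523.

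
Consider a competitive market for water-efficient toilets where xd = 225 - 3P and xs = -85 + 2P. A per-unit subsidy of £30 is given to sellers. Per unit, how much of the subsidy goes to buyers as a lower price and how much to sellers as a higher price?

Buyers gain £12 per unit; sellers gain £18 per unit

Pre-subsidy: 225 - 3P = -85 + 2P gives P* = 62, x* = 39.
With the subsidy, sellers receive Ps = Pb + 30 for each unit, where Pb is the price buyers pay.
Supply in terms of Pb becomes xs = -85 + 2(Pb + 30) = -25 + 2Pb. Setting this equal to demand: 225 - 3Pb = -25 + 2Pb, so Pb = 50.
Sellers receive Ps = 50 + 30 = 80; x' = 225 − 3·50 = 75.
Buyers' price falls by P* − Pb = 62 − 50 = 12; sellers' price rises by Ps − P* = 80 − 62 = 18.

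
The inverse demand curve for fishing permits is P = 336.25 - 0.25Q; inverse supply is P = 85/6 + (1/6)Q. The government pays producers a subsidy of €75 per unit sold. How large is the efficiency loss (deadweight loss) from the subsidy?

Pre-subsidy: 336.25 - 0.25Q = 85/6 + (1/6)Q gives Q* = 773 and P* = 143.
With the subsidy, sellers receive Ps = Pb + 75 for each unit, where Pb is the price buyers pay.
On the curves, Pb = 336.25 - 0.25Q and Ps = 85/6 + (1/6)Q; the wedge Ps − Pb = 75 gives 85/6 + (1/6)Q − (336.25 - 0.25Q) = 75, so Q' = 953.
Then Pb = 336.25 − 0.25·953 = 98 and Ps = 85/6 + (1/6)·953 = 173.
The subsidy expands output by 953 − 773 = 180 past the efficient level; on those units the gap between marginal cost and willingness to pay runs from 0 up to 75.
DWL = ½ × 75 × 180 = 6750.

Deadweight loss = €6750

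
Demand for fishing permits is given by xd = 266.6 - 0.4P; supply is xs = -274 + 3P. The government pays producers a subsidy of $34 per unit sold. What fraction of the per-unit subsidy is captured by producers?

Pre-subsidy: 266.6 - 0.4P = -274 + 3P gives P* = 159, x* = 203.
With the subsidy, sellers receive Ps = Pb + 34 for each unit, where Pb is the price buyers pay.
Supply in terms of Pb becomes xs = -274 + 3(Pb + 34) = -172 + 3Pb. Setting this equal to demand: 266.6 - 0.4Pb = -172 + 3Pb, so Pb = 129.
Sellers receive Ps = 129 + 34 = 163; x' = 266.6 − 0.4·129 = 215.
Buyers' price falls by P* − Pb = 159 − 129 = 30; sellers' price rises by Ps − P* = 163 − 159 = 4.
So producers capture 4/34 = 2/17 of each unit of subsidy.

Producer share = 2/17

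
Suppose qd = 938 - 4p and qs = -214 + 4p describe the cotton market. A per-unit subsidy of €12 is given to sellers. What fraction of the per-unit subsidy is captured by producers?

Pre-subsidy: 938 - 4p = -214 + 4p gives p* = 144, q* = 362.
With the subsidy, sellers receive ps = pb + 12 for each unit, where pb is the price buyers pay.
Supply in terms of pb becomes qs = -214 + 4(pb + 12) = -166 + 4pb. Setting this equal to demand: 938 - 4pb = -166 + 4pb, so pb = 138.
Sellers receive ps = 138 + 12 = 150; q' = 938 − 4·138 = 386.
Buyers' price falls by p* − pb = 144 − 138 = 6; sellers' price rises by ps − p* = 150 − 144 = 6.
So producers capture 6/12 = 0.5 of each unit of subsidy.

Producer share = 0.5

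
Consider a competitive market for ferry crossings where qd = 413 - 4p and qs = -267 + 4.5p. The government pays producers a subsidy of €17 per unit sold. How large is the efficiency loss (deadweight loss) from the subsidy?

Pre-subsidy: 413 - 4p = -267 + 4.5p gives p* = 80, q* = 93.
With the subsidy, sellers receive ps = pb + 17 for each unit, where pb is the price buyers pay.
Supply in terms of pb becomes qs = -267 + 4.5(pb + 17) = -190.5 + 4.5pb. Setting this equal to demand: 413 - 4pb = -190.5 + 4.5pb, so pb = 71.
Sellers receive ps = 71 + 17 = 88; q' = 413 − 4·71 = 129.
The subsidy expands output by 129 − 93 = 36 past the efficient level; on those units the gap between marginal cost and willingness to pay runs from 0 up to 17.
DWL = ½ × 17 × 36 = 306.

Deadweight loss = €306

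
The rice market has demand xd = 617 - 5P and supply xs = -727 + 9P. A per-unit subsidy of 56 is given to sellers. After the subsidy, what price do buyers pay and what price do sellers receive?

Buyers pay 60; sellers receive 116

Pre-subsidy: 617 - 5P = -727 + 9P gives P* = 96, x* = 137.
With the subsidy, sellers receive Ps = Pb + 56 for each unit, where Pb is the price buyers pay.
Supply in terms of Pb becomes xs = -727 + 9(Pb + 56) = -223 + 9Pb. Setting this equal to demand: 617 - 5Pb = -223 + 9Pb, so Pb = 60.
Sellers receive Ps = 60 + 56 = 116; x' = 617 − 5·60 = 317.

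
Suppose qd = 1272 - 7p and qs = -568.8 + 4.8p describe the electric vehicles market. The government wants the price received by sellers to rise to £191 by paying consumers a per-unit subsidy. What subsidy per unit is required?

Required subsidy s = £59 per unit

At a seller price of 191, quantity supplied is -568.8 + 4.8·191 = 348.
Buyers absorb 348 only when they pay pb with 1272 − 7·pb = 348, i.e. pb = 132.
s = ps − pb = 191 − 132 = 59.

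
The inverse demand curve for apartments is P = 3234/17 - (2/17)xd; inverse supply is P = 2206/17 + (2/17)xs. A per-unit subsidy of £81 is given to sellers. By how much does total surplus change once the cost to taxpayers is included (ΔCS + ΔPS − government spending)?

Net change in total surplus = -£13942.125

Pre-subsidy: 3234/17 - (2/17)x = 2206/17 + (2/17)x gives x* = 257 and P* = 160.
With the subsidy, sellers receive Ps = Pb + 81 for each unit, where Pb is the price buyers pay.
On the curves, Pb = 3234/17 - (2/17)x and Ps = 2206/17 + (2/17)x; the wedge Ps − Pb = 81 gives 2206/17 + (2/17)x − (3234/17 - (2/17)x) = 81, so x' = 601.25.
Then Pb = 3234/17 − (2/17)·601.25 = 119.5 and Ps = 2206/17 + (2/17)·601.25 = 200.5.
ΔCS = ½(257 + 601.25)(160 − 119.5) = 17379.5625; ΔPS = ½(257 + 601.25)(200.5 − 160) = 17379.5625.
Government spending = 81 × 601.25 = 48701.25.
Net change = 17379.5625 + 17379.5625 − 48701.25 = -13942.125. The loss equals the DWL triangle ½·81·344.25.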